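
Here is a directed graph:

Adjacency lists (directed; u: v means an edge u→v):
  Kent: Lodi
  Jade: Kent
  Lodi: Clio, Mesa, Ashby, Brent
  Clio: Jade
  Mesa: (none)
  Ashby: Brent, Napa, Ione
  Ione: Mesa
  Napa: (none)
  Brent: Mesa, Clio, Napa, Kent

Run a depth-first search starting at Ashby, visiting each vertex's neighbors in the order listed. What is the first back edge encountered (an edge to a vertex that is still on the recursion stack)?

DFS from Ashby (visiting each vertex's neighbors in the order listed); mark gray on enter, black on exit:
Ashby gray
  Brent gray
    Mesa gray
    Mesa black
    Clio gray
      Jade gray
        Kent gray
          Lodi gray
            Lodi→Clio: Clio is gray → back edge
First back edge: Lodi → Clio.

Lodi→Clio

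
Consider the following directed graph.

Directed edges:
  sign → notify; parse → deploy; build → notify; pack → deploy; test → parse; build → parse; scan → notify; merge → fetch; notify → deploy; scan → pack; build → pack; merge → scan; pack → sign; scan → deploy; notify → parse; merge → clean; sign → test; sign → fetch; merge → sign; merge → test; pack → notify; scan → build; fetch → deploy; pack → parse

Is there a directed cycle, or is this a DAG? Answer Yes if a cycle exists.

No

DFS with white/gray/black marking, starting from merge:
merge gray
  sign gray
    fetch gray
      deploy gray
      deploy black
    fetch black
    test gray
      parse gray
        parse→deploy: deploy black — skip
      parse black
    test black
    notify gray
      notify→parse: parse black — skip
      notify→deploy: deploy black — skip
    notify black
  sign black
  merge→fetch: fetch black — skip
  merge→test: test black — skip
  scan gray
    scan→notify: notify black — skip
    pack gray
      pack→deploy: deploy black — skip
      pack→notify: notify black — skip
      pack→parse: parse black — skip
      pack→sign: sign black — skip
    pack black
    build gray
      build→parse: parse black — skip
      build→pack: pack black — skip
      build→notify: notify black — skip
    build black
    scan→deploy: deploy black — skip
  scan black
  clean gray
  clean black
merge black
Every edge goes to a white or black vertex — no back edge, so the graph is acyclic.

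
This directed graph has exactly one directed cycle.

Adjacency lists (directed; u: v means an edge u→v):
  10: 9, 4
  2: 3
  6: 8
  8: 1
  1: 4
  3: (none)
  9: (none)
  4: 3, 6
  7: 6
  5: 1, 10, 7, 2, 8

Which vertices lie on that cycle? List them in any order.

1, 4, 6, 8

DFS with gray/black marking from 8:
8 gray
  1 gray
    4 gray
      3 gray
      3 black
      6 gray
        6→8: 8 is gray → back edge
Back edge closes the cycle 8 → 1 → 4 → 6 → 8; its vertices are {1, 4, 6, 8}.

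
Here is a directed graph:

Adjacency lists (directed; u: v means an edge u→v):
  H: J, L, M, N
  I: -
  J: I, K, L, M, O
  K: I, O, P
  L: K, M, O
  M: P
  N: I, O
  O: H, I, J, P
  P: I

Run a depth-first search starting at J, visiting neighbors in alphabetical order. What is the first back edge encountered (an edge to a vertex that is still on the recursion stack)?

DFS from J (visiting neighbors in alphabetical order); mark gray on enter, black on exit:
J gray
  I gray
  I black
  K gray
    K→I: I black — skip
    O gray
      H gray
        H→J: J is gray → back edge
First back edge: H → J.

H->J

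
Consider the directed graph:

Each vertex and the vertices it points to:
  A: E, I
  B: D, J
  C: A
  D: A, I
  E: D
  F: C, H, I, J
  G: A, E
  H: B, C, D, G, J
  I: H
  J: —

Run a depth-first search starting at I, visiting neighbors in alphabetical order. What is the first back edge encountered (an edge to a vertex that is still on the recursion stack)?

E->D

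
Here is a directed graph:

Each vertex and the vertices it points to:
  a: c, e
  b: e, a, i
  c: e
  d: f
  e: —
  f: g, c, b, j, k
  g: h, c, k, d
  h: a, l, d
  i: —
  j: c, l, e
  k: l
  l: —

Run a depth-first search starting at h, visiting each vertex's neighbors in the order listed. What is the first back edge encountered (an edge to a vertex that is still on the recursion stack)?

g→h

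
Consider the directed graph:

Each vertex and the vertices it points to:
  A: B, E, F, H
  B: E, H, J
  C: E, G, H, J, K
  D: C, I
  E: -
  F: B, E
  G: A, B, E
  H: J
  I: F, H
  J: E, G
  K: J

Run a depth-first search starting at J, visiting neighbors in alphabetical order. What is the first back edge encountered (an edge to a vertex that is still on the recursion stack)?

DFS from J (visiting neighbors in alphabetical order); mark gray on enter, black on exit:
J gray
  E gray
  E black
  G gray
    A gray
      B gray
        B→E: E black — skip
        H gray
          H→J: J is gray → back edge
First back edge: H → J.

H->J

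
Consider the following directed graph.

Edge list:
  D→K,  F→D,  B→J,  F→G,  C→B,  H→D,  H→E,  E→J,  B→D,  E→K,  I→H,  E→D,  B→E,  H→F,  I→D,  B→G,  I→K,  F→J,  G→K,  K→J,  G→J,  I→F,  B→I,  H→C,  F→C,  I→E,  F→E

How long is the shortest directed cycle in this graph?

For each vertex v, BFS finds the shortest path from v back to v.
The shortest such closed walk is H → C → B → I → H, length 4.

4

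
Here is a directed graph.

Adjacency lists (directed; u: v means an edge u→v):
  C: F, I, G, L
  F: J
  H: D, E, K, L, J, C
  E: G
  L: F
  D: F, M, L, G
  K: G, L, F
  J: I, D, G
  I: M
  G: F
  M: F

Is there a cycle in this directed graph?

DFS with white/gray/black marking, starting from G:
G gray
  F gray
    J gray
      I gray
        M gray
          M→F: F is gray → back edge
Back edge found, so a cycle exists: F → J → I → M → F.

Yes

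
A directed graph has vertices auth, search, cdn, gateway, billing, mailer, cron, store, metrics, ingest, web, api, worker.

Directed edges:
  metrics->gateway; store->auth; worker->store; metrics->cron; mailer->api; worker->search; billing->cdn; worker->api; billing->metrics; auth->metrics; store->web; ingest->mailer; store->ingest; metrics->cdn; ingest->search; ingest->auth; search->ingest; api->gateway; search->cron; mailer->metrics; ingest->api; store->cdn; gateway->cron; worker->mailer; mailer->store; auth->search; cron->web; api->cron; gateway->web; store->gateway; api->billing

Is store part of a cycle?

store is on a cycle iff store can reach itself via ≥1 edge.
store → ingest → mailer → store — yes.

Yes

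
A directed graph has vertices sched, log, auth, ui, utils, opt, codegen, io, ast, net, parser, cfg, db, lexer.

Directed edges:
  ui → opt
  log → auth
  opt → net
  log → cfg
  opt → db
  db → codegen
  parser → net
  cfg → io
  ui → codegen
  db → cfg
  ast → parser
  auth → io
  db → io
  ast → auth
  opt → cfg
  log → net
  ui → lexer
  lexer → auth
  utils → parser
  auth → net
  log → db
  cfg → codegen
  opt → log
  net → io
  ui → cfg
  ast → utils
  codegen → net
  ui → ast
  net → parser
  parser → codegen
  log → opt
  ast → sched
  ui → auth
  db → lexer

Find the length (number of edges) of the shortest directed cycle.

For each vertex v, BFS finds the shortest path from v back to v.
The shortest such closed walk is opt → log → opt, length 2.

2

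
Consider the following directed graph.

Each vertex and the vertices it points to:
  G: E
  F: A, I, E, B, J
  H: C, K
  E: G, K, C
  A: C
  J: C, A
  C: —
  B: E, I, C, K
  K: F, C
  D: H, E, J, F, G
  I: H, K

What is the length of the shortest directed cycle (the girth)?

For each vertex v, BFS finds the shortest path from v back to v.
The shortest such closed walk is G → E → G, length 2.

2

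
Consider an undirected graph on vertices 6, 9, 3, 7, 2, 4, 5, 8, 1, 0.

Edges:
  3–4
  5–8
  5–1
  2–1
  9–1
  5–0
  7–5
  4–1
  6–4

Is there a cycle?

DFS, tracking each vertex's parent; an edge to a visited non-parent vertex closes a cycle.
Start from 3:
visit 3 (parent –)
  visit 4 (parent 3)
    visit 1 (parent 4)
      visit 2 (parent 1)
        2–1: parent, skip
      1–4: parent, skip
      visit 9 (parent 1)
        9–1: parent, skip
      visit 5 (parent 1)
        5–1: parent, skip
        visit 7 (parent 5)
          7–5: parent, skip
        visit 0 (parent 5)
          0–5: parent, skip
        visit 8 (parent 5)
          8–5: parent, skip
    4–3: parent, skip
    visit 6 (parent 4)
      6–4: parent, skip
No non-parent visited neighbor found — the graph is a forest.

No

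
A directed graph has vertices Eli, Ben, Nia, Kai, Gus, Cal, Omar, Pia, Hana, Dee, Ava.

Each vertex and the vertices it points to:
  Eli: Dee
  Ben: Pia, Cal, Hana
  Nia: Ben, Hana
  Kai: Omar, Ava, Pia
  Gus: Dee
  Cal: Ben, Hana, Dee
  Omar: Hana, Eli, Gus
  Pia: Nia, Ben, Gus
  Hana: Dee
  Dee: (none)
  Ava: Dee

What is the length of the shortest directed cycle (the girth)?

For each vertex v, BFS finds the shortest path from v back to v.
The shortest such closed walk is Pia → Ben → Pia, length 2.

2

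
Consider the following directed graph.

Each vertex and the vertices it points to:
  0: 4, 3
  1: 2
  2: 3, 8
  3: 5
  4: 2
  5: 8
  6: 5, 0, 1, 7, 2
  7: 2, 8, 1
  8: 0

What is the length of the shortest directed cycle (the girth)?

For each vertex v, BFS finds the shortest path from v back to v.
The shortest such closed walk is 0 → 4 → 2 → 8 → 0, length 4.

4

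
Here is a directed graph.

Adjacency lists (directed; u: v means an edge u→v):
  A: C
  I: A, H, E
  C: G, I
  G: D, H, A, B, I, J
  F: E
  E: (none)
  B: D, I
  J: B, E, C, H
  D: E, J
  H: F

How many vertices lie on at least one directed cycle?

7

A vertex is on a directed cycle iff it belongs to a strongly connected component of size ≥ 2 (or has a self-loop).
The vertices on cycles are {A, B, C, D, G, I, J} — 7 in total.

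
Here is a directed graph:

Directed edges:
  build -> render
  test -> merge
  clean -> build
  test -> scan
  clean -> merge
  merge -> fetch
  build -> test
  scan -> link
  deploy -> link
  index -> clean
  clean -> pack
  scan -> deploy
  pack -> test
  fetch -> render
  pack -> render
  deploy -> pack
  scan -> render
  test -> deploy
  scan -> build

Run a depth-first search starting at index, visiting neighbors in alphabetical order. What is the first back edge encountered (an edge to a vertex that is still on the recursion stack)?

DFS from index (visiting neighbors in alphabetical order); mark gray on enter, black on exit:
index gray
  clean gray
    build gray
      render gray
      render black
      test gray
        deploy gray
          link gray
          link black
          pack gray
            pack→render: render black — skip
            pack→test: test is gray → back edge
First back edge: pack → test.

pack->test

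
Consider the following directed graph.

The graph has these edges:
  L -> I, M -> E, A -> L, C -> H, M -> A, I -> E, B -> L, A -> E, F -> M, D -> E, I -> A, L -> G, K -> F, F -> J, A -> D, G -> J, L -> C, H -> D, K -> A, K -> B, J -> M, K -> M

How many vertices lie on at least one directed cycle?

A vertex is on a directed cycle iff it belongs to a strongly connected component of size ≥ 2 (or has a self-loop).
The vertices on cycles are {A, G, I, J, L, M} — 6 in total.

6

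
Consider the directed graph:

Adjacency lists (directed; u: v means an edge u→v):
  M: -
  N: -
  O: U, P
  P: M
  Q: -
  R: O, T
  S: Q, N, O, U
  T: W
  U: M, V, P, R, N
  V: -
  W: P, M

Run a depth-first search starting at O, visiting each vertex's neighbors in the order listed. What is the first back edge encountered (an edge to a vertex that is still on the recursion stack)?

R→O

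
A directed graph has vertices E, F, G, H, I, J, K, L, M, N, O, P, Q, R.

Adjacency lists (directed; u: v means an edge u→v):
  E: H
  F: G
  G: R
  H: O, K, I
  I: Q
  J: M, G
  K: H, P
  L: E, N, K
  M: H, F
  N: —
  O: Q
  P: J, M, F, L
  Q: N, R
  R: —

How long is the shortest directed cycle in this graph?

For each vertex v, BFS finds the shortest path from v back to v.
The shortest such closed walk is H → K → H, length 2.

2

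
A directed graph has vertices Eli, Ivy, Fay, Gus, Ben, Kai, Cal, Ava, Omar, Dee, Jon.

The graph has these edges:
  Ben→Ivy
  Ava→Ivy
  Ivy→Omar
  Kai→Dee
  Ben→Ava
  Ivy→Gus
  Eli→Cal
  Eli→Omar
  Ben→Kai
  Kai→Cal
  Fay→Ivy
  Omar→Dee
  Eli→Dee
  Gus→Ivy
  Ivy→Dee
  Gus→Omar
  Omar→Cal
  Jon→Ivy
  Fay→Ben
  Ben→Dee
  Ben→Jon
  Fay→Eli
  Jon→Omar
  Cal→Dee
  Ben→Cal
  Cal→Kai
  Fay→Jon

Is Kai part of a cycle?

Yes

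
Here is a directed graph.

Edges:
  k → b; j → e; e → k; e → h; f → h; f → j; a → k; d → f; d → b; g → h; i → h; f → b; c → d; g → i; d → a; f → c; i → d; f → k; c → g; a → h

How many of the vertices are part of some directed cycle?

5

A vertex is on a directed cycle iff it belongs to a strongly connected component of size ≥ 2 (or has a self-loop).
The vertices on cycles are {c, d, f, g, i} — 5 in total.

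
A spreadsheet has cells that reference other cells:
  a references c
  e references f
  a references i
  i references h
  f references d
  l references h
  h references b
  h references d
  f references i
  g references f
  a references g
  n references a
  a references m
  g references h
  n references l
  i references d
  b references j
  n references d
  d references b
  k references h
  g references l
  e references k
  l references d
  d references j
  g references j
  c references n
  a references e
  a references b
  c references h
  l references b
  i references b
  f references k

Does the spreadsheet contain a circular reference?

DFS with white/gray/black marking, starting from h:
h gray
  b gray
    j gray
    j black
  b black
  d gray
    d→j: j black — skip
    d→b: b black — skip
  d black
h black
a gray
  m gray
  m black
  e gray
    f gray
      f→d: d black — skip
      k gray
        k→h: h black — skip
      k black
      i gray
        i→h: h black — skip
        i→d: d black — skip
        i→b: b black — skip
      i black
    f black
    e→k: k black — skip
  e black
  c gray
    c→h: h black — skip
    n gray
      n→a: a is gray → back edge
Back edge found, so a cycle exists: a → c → n → a.

Yes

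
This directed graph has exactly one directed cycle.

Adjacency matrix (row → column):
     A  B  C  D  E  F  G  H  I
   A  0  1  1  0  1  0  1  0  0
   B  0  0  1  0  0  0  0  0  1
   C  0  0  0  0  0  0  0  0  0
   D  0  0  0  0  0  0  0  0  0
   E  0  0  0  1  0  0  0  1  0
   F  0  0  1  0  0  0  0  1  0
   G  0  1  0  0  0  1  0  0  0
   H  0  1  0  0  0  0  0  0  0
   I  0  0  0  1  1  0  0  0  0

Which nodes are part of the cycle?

B, E, H, I

DFS with gray/black marking from E:
E gray
  H gray
    B gray
      I gray
        D gray
        D black
        I→E: E is gray → back edge
Back edge closes the cycle E → H → B → I → E; its vertices are {B, E, H, I}.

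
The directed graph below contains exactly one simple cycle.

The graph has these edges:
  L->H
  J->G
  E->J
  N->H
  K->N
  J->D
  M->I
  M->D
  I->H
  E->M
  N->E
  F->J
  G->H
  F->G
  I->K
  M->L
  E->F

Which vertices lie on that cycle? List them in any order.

E, I, K, M, N

DFS with gray/black marking from N:
N gray
  E gray
    F gray
      J gray
        G gray
          H gray
          H black
        G black
        D gray
        D black
      J black
      F→G: G black — skip
    F black
    M gray
      L gray
        L→H: H black — skip
      L black
      M→D: D black — skip
      I gray
        I→H: H black — skip
        K gray
          K→N: N is gray → back edge
Back edge closes the cycle N → E → M → I → K → N; its vertices are {E, I, K, M, N}.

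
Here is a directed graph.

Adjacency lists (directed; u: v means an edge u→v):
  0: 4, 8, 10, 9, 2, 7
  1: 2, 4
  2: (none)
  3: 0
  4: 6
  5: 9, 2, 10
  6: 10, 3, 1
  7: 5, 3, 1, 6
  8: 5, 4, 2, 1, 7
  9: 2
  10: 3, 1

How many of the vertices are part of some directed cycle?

A vertex is on a directed cycle iff it belongs to a strongly connected component of size ≥ 2 (or has a self-loop).
The vertices on cycles are {0, 1, 3, 4, 5, 6, 7, 8, 10} — 9 in total.

9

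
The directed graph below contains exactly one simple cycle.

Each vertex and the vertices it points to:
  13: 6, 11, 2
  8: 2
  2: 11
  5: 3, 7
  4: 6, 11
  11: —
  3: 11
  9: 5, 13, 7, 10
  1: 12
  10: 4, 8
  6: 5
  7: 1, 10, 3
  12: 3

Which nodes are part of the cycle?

DFS with gray/black marking from 7:
7 gray
  1 gray
    12 gray
      3 gray
        11 gray
        11 black
      3 black
    12 black
  1 black
  10 gray
    4 gray
      6 gray
        5 gray
          5→3: 3 black — skip
          5→7: 7 is gray → back edge
Back edge closes the cycle 7 → 10 → 4 → 6 → 5 → 7; its vertices are {4, 5, 6, 7, 10}.

4, 5, 6, 7, 10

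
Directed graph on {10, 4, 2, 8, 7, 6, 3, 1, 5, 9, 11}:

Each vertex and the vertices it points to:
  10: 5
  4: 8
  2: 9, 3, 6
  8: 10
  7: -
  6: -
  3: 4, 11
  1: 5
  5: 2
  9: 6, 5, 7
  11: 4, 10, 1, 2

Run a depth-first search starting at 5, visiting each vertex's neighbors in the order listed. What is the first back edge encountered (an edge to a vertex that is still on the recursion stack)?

9→5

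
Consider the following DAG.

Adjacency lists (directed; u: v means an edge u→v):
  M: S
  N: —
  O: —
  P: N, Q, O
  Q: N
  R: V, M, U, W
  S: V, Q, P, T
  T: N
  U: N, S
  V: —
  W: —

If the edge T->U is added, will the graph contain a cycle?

Yes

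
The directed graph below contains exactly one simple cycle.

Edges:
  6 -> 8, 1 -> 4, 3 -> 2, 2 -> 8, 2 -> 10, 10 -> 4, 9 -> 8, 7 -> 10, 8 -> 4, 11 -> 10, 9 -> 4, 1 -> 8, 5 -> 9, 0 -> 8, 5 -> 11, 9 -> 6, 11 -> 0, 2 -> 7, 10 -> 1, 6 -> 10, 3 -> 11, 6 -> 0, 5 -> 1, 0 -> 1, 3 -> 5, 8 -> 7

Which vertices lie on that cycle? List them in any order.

DFS with gray/black marking from 7:
7 gray
  10 gray
    4 gray
    4 black
    1 gray
      8 gray
        8→4: 4 black — skip
        8→7: 7 is gray → back edge
Back edge closes the cycle 7 → 10 → 1 → 8 → 7; its vertices are {1, 7, 8, 10}.

1, 7, 8, 10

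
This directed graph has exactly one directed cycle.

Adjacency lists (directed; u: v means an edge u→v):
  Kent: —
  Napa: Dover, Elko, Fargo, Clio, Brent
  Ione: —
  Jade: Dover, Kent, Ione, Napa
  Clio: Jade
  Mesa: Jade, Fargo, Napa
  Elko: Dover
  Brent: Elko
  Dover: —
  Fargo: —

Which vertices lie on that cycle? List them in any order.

DFS with gray/black marking from Napa:
Napa gray
  Dover gray
  Dover black
  Elko gray
    Elko→Dover: Dover black — skip
  Elko black
  Fargo gray
  Fargo black
  Clio gray
    Jade gray
      Jade→Dover: Dover black — skip
      Kent gray
      Kent black
      Ione gray
      Ione black
      Jade→Napa: Napa is gray → back edge
Back edge closes the cycle Napa → Clio → Jade → Napa; its vertices are {Clio, Jade, Napa}.

Clio, Jade, Napa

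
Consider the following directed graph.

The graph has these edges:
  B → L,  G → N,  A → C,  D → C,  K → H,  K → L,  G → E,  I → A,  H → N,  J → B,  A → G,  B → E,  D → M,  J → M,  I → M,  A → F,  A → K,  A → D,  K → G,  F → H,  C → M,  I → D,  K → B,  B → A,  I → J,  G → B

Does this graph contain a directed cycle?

DFS with white/gray/black marking, starting from L:
L gray
L black
A gray
  C gray
    M gray
    M black
  C black
  G gray
    E gray
    E black
    N gray
    N black
    B gray
      B→A: A is gray → back edge
Back edge found, so a cycle exists: A → G → B → A.

Yes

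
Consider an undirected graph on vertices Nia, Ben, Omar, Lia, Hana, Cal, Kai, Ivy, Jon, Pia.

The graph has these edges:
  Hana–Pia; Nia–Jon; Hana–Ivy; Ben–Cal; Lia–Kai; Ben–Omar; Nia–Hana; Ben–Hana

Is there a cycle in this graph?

No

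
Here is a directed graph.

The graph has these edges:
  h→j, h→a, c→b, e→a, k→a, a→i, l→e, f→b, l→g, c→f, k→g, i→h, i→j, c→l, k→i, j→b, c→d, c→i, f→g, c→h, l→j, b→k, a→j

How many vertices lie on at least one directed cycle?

6

A vertex is on a directed cycle iff it belongs to a strongly connected component of size ≥ 2 (or has a self-loop).
The vertices on cycles are {a, b, h, i, j, k} — 6 in total.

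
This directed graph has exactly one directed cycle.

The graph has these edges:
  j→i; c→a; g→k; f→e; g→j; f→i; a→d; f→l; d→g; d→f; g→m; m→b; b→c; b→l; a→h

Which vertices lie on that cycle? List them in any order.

a, b, c, d, g, m

DFS with gray/black marking from a:
a gray
  h gray
  h black
  d gray
    f gray
      l gray
      l black
      e gray
      e black
      i gray
      i black
    f black
    g gray
      j gray
        j→i: i black — skip
      j black
      m gray
        b gray
          c gray
            c→a: a is gray → back edge
Back edge closes the cycle a → d → g → m → b → c → a; its vertices are {a, b, c, d, g, m}.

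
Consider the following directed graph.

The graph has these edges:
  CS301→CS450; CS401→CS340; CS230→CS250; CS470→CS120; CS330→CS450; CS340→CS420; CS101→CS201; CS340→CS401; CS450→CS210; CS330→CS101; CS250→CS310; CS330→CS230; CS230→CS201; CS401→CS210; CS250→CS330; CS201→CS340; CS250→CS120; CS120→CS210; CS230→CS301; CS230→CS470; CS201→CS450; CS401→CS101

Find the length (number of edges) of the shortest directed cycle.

2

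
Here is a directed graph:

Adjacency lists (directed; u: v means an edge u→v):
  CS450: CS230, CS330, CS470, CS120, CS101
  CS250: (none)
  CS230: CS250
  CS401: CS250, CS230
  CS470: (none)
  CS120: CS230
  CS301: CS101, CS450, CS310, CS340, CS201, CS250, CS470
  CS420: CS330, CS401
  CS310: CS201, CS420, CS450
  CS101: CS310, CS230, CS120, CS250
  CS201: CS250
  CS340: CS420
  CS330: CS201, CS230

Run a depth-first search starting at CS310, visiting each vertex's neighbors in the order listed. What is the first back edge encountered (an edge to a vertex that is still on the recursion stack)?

DFS from CS310 (visiting each vertex's neighbors in the order listed); mark gray on enter, black on exit:
CS310 gray
  CS201 gray
    CS250 gray
    CS250 black
  CS201 black
  CS420 gray
    CS330 gray
      CS330→CS201: CS201 black — skip
      CS230 gray
        CS230→CS250: CS250 black — skip
      CS230 black
    CS330 black
    CS401 gray
      CS401→CS250: CS250 black — skip
      CS401→CS230: CS230 black — skip
    CS401 black
  CS420 black
  CS450 gray
    CS450→CS230: CS230 black — skip
    CS450→CS330: CS330 black — skip
    CS470 gray
    CS470 black
    CS120 gray
      CS120→CS230: CS230 black — skip
    CS120 black
    CS101 gray
      CS101→CS310: CS310 is gray → back edge
First back edge: CS101 → CS310.

CS101→CS310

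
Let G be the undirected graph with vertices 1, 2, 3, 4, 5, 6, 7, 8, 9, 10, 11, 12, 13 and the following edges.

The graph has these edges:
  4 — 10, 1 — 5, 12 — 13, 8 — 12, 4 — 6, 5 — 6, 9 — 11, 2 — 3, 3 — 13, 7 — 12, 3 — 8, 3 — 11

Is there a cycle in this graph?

Yes

DFS, tracking each vertex's parent; an edge to a visited non-parent vertex closes a cycle.
Start from 7:
visit 7 (parent –)
  visit 12 (parent 7)
    visit 8 (parent 12)
      8–12: parent, skip
      visit 3 (parent 8)
        visit 2 (parent 3)
          2–3: parent, skip
        visit 13 (parent 3)
          13–3: parent, skip
          13–12: 12 visited and ≠ parent → cycle
Cycle: 12 – 8 – 3 – 13 – 12.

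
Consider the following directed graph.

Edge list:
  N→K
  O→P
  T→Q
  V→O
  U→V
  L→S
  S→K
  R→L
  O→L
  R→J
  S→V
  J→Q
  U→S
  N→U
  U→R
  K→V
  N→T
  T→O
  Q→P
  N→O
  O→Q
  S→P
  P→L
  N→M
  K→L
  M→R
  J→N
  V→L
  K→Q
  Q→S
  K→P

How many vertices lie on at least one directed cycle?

12

A vertex is on a directed cycle iff it belongs to a strongly connected component of size ≥ 2 (or has a self-loop).
The vertices on cycles are {J, K, L, M, N, O, P, Q, R, S, U, V} — 12 in total.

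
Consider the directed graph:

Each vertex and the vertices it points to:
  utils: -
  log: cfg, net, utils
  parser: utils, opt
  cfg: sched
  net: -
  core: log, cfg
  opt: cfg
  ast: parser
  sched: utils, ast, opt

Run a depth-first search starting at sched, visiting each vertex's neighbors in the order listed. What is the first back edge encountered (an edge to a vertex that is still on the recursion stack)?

cfg→sched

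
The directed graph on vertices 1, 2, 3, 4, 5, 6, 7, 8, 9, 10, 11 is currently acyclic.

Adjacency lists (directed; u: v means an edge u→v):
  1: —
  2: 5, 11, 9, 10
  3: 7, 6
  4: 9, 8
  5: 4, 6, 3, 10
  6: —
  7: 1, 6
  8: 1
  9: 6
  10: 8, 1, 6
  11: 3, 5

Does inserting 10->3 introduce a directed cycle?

No

Adding 10→3 creates a cycle iff 3 can already reach 10.
Explore from 3: no path reaches 10. The graph stays acyclic.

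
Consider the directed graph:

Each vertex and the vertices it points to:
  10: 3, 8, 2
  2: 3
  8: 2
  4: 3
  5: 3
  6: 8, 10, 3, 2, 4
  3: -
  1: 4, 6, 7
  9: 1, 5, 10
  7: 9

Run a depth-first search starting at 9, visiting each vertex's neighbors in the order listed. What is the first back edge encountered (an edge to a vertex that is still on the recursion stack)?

DFS from 9 (visiting each vertex's neighbors in the order listed); mark gray on enter, black on exit:
9 gray
  1 gray
    4 gray
      3 gray
      3 black
    4 black
    6 gray
      8 gray
        2 gray
          2→3: 3 black — skip
        2 black
      8 black
      10 gray
        10→3: 3 black — skip
        10→8: 8 black — skip
        10→2: 2 black — skip
      10 black
      6→3: 3 black — skip
      6→2: 2 black — skip
      6→4: 4 black — skip
    6 black
    7 gray
      7→9: 9 is gray → back edge
First back edge: 7 → 9.

7->9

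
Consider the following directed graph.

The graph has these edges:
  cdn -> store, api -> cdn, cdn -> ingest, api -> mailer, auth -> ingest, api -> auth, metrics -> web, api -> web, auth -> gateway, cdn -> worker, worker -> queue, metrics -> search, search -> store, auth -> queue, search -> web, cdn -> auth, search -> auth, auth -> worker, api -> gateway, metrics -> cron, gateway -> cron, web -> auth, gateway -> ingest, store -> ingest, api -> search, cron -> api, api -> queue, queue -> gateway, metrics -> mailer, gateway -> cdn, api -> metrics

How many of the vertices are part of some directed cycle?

10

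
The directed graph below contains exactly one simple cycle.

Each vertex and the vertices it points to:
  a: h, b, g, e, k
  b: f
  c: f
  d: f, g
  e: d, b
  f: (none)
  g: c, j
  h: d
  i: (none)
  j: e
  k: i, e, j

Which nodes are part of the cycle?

DFS with gray/black marking from j:
j gray
  e gray
    d gray
      f gray
      f black
      g gray
        c gray
          c→f: f black — skip
        c black
        g→j: j is gray → back edge
Back edge closes the cycle j → e → d → g → j; its vertices are {d, e, g, j}.

d, e, g, j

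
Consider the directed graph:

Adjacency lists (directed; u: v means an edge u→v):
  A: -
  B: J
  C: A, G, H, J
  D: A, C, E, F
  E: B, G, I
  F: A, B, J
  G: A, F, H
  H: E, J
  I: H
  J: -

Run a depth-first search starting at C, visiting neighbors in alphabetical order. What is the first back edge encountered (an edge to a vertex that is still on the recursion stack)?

E→G

DFS from C (visiting neighbors in alphabetical order); mark gray on enter, black on exit:
C gray
  A gray
  A black
  G gray
    G→A: A black — skip
    F gray
      F→A: A black — skip
      B gray
        J gray
        J black
      B black
      F→J: J black — skip
    F black
    H gray
      E gray
        E→B: B black — skip
        E→G: G is gray → back edge
First back edge: E → G.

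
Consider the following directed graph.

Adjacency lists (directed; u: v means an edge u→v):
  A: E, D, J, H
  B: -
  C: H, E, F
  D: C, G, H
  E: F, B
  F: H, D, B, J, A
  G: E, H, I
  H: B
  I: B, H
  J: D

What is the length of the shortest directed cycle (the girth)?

3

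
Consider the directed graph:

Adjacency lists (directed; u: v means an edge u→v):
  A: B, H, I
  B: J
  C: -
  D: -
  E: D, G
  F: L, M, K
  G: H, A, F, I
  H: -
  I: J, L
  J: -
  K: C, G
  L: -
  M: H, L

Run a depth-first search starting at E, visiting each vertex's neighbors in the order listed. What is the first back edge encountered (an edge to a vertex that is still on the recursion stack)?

K->G

DFS from E (visiting each vertex's neighbors in the order listed); mark gray on enter, black on exit:
E gray
  D gray
  D black
  G gray
    H gray
    H black
    A gray
      B gray
        J gray
        J black
      B black
      A→H: H black — skip
      I gray
        I→J: J black — skip
        L gray
        L black
      I black
    A black
    F gray
      F→L: L black — skip
      M gray
        M→H: H black — skip
        M→L: L black — skip
      M black
      K gray
        C gray
        C black
        K→G: G is gray → back edge
First back edge: K → G.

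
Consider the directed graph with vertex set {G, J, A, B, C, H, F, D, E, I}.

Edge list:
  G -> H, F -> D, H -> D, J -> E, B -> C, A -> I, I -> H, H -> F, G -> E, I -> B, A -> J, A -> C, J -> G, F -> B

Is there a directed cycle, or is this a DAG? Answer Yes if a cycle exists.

DFS with white/gray/black marking, starting from E:
E gray
E black
G gray
  G→E: E black — skip
  H gray
    D gray
    D black
    F gray
      B gray
        C gray
        C black
      B black
      F→D: D black — skip
    F black
  H black
G black
J gray
  J→G: G black — skip
  J→E: E black — skip
J black
A gray
  A→J: J black — skip
  I gray
    I→H: H black — skip
    I→B: B black — skip
  I black
  A→C: C black — skip
A black
Every edge goes to a white or black vertex — no back edge, so the graph is acyclic.

No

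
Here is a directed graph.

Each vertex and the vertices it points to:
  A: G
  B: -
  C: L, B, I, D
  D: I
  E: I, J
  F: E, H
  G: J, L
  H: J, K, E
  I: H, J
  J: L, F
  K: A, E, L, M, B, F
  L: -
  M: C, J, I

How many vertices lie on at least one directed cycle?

A vertex is on a directed cycle iff it belongs to a strongly connected component of size ≥ 2 (or has a self-loop).
The vertices on cycles are {A, C, D, E, F, G, H, I, J, K, M} — 11 in total.

11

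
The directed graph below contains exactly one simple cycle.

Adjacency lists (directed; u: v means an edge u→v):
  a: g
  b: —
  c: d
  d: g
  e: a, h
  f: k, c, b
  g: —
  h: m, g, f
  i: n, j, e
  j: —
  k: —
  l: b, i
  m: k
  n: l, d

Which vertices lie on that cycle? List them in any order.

DFS with gray/black marking from l:
l gray
  b gray
  b black
  i gray
    n gray
      n→l: l is gray → back edge
Back edge closes the cycle l → i → n → l; its vertices are {i, l, n}.

i, l, n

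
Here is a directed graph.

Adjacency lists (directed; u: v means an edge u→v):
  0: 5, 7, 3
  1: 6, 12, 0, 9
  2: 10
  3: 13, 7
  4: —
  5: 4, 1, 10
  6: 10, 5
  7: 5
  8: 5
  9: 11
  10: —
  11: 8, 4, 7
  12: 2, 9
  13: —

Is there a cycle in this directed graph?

Yes

DFS with white/gray/black marking, starting from 4:
4 gray
4 black
0 gray
  5 gray
    5→4: 4 black — skip
    1 gray
      6 gray
        10 gray
        10 black
        6→5: 5 is gray → back edge
Back edge found, so a cycle exists: 5 → 1 → 6 → 5.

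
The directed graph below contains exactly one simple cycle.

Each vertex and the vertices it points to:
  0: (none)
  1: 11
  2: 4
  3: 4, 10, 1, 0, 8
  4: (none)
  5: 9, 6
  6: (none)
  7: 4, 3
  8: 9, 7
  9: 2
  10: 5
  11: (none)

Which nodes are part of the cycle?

3, 7, 8

DFS with gray/black marking from 3:
3 gray
  4 gray
  4 black
  10 gray
    5 gray
      9 gray
        2 gray
          2→4: 4 black — skip
        2 black
      9 black
      6 gray
      6 black
    5 black
  10 black
  1 gray
    11 gray
    11 black
  1 black
  0 gray
  0 black
  8 gray
    8→9: 9 black — skip
    7 gray
      7→4: 4 black — skip
      7→3: 3 is gray → back edge
Back edge closes the cycle 3 → 8 → 7 → 3; its vertices are {3, 7, 8}.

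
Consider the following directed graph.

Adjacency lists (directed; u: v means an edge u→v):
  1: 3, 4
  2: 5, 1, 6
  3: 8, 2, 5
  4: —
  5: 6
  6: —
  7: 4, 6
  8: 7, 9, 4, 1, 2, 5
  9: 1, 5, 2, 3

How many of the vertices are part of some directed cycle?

A vertex is on a directed cycle iff it belongs to a strongly connected component of size ≥ 2 (or has a self-loop).
The vertices on cycles are {1, 2, 3, 8, 9} — 5 in total.

5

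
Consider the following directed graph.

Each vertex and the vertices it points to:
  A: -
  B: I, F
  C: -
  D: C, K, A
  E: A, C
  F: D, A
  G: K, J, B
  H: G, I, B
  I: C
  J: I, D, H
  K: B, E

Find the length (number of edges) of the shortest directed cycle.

3

For each vertex v, BFS finds the shortest path from v back to v.
The shortest such closed walk is H → G → J → H, length 3.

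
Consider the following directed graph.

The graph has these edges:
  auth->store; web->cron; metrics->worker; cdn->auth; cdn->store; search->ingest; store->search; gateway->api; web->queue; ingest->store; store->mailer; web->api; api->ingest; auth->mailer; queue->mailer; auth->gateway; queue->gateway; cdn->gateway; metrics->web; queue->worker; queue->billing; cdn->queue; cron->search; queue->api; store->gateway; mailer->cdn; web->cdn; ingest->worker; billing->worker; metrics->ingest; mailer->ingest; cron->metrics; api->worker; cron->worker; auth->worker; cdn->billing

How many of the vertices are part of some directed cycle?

12

A vertex is on a directed cycle iff it belongs to a strongly connected component of size ≥ 2 (or has a self-loop).
The vertices on cycles are {api, cdn, web, auth, cron, queue, store, ingest, mailer, search, gateway, metrics} — 12 in total.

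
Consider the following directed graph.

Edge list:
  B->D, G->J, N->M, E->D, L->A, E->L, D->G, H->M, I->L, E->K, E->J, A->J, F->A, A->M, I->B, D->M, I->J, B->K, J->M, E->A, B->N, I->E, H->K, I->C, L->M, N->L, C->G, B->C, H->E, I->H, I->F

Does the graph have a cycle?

No

DFS with white/gray/black marking, starting from M:
M gray
M black
A gray
  J gray
    J→M: M black — skip
  J black
  A→M: M black — skip
A black
C gray
  G gray
    G→J: J black — skip
  G black
C black
H gray
  E gray
    D gray
      D→G: G black — skip
      D→M: M black — skip
    D black
    L gray
      L→A: A black — skip
      L→M: M black — skip
    L black
    K gray
    K black
    E→A: A black — skip
    E→J: J black — skip
  E black
  H→K: K black — skip
  H→M: M black — skip
H black
B gray
  B→D: D black — skip
  B→K: K black — skip
  B→C: C black — skip
  N gray
    N→L: L black — skip
    N→M: M black — skip
  N black
B black
F gray
  F→A: A black — skip
F black
I gray
  I→H: H black — skip
  I→C: C black — skip
  I→L: L black — skip
  I→J: J black — skip
  I→F: F black — skip
  I→B: B black — skip
  I→E: E black — skip
I black
Every edge goes to a white or black vertex — no back edge, so the graph is acyclic.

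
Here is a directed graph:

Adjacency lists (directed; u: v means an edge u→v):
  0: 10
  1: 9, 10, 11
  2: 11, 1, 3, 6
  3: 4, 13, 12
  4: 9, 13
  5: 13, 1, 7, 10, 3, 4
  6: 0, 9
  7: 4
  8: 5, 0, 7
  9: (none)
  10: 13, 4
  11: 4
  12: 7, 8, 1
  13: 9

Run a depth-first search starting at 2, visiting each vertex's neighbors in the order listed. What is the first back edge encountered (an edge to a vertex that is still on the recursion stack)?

DFS from 2 (visiting each vertex's neighbors in the order listed); mark gray on enter, black on exit:
2 gray
  11 gray
    4 gray
      9 gray
      9 black
      13 gray
        13→9: 9 black — skip
      13 black
    4 black
  11 black
  1 gray
    1→9: 9 black — skip
    10 gray
      10→13: 13 black — skip
      10→4: 4 black — skip
    10 black
    1→11: 11 black — skip
  1 black
  3 gray
    3→4: 4 black — skip
    3→13: 13 black — skip
    12 gray
      7 gray
        7→4: 4 black — skip
      7 black
      8 gray
        5 gray
          5→13: 13 black — skip
          5→1: 1 black — skip
          5→7: 7 black — skip
          5→10: 10 black — skip
          5→3: 3 is gray → back edge
First back edge: 5 → 3.

5→3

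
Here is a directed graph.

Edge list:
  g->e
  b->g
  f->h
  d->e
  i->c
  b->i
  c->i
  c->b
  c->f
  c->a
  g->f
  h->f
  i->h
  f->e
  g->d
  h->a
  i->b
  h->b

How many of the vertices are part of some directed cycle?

A vertex is on a directed cycle iff it belongs to a strongly connected component of size ≥ 2 (or has a self-loop).
The vertices on cycles are {b, c, f, g, h, i} — 6 in total.

6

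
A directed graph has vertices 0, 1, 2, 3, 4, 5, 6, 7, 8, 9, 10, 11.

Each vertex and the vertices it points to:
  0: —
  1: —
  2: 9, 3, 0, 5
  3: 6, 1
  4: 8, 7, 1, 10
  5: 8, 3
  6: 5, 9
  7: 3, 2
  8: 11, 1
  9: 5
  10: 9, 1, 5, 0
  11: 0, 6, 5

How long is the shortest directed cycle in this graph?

3

For each vertex v, BFS finds the shortest path from v back to v.
The shortest such closed walk is 8 → 11 → 5 → 8, length 3.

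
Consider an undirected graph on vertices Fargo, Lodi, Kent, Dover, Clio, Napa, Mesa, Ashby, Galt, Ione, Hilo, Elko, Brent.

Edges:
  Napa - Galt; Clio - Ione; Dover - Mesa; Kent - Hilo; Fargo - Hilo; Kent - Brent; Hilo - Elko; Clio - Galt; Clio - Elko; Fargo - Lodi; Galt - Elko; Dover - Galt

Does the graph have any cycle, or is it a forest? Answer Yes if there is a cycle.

Yes

DFS, tracking each vertex's parent; an edge to a visited non-parent vertex closes a cycle.
Start from Clio:
visit Clio (parent –)
  visit Ione (parent Clio)
    Ione–Clio: parent, skip
  visit Elko (parent Clio)
    visit Hilo (parent Elko)
      Hilo–Elko: parent, skip
      visit Fargo (parent Hilo)
        visit Lodi (parent Fargo)
          Lodi–Fargo: parent, skip
        Fargo–Hilo: parent, skip
      visit Kent (parent Hilo)
        visit Brent (parent Kent)
          Brent–Kent: parent, skip
        Kent–Hilo: parent, skip
    visit Galt (parent Elko)
      visit Dover (parent Galt)
        visit Mesa (parent Dover)
          Mesa–Dover: parent, skip
        Dover–Galt: parent, skip
      visit Napa (parent Galt)
        Napa–Galt: parent, skip
      Galt–Clio: Clio visited and ≠ parent → cycle
Cycle: Clio – Elko – Galt – Clio.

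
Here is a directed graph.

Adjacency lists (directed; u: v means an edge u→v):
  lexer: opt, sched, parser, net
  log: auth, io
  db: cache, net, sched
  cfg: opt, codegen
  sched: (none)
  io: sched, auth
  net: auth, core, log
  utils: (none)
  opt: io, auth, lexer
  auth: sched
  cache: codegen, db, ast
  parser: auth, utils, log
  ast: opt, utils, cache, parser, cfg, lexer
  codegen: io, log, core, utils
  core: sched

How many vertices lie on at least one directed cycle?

A vertex is on a directed cycle iff it belongs to a strongly connected component of size ≥ 2 (or has a self-loop).
The vertices on cycles are {db, ast, opt, cache, lexer} — 5 in total.

5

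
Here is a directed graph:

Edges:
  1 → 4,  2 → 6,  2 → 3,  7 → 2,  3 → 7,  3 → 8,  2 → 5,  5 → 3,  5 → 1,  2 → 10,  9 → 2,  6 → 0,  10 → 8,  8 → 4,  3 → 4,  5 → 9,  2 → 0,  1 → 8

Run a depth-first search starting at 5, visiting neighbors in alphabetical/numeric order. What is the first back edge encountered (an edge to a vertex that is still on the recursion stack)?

2→3

DFS from 5 (visiting neighbors in alphabetical/numeric order); mark gray on enter, black on exit:
5 gray
  1 gray
    4 gray
    4 black
    8 gray
      8→4: 4 black — skip
    8 black
  1 black
  3 gray
    3→4: 4 black — skip
    7 gray
      2 gray
        0 gray
        0 black
        2→3: 3 is gray → back edge
First back edge: 2 → 3.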